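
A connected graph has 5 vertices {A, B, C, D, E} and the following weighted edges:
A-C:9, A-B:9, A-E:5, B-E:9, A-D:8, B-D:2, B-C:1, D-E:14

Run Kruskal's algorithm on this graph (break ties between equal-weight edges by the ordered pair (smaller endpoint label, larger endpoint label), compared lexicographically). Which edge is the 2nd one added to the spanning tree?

Kruskal's algorithm — process edges by increasing weight (ties by edge label):
B-C (1): add — endpoints in different components.
B-D (2): add — endpoints in different components.
A-E (5): add — endpoints in different components.
A-D (8): add — endpoints in different components.
The 2nd edge added is B-D.

B-D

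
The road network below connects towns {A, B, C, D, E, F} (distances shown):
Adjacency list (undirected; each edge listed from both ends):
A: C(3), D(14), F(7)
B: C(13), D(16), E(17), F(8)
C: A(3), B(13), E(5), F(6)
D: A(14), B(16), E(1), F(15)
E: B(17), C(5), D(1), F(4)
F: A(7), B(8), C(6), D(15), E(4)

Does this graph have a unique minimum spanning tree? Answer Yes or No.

Yes

Kruskal: consider edges lightest-first.
D–E (1): add — endpoints in different components.
A–C (3): add — endpoints in different components.
E–F (4): add — endpoints in different components.
C–E (5): add — endpoints in different components.
C–F (6): skip — C and F already connected.
A–F (7): skip — A and F already connected.
B–F (8): add — endpoints in different components.
Every non-tree edge has weight strictly greater than the heaviest edge on the tree path between its endpoints, so the MST is unique.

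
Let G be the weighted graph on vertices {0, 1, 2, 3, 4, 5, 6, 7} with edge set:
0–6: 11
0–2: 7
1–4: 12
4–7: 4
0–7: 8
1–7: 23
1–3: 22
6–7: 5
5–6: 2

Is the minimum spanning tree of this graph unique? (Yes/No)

Yes

Kruskal: consider edges lightest-first.
5–6 (2): add — endpoints in different components.
4–7 (4): add — endpoints in different components.
6–7 (5): add — endpoints in different components.
0–2 (7): add — endpoints in different components.
0–7 (8): add — endpoints in different components.
0–6 (11): skip — 0 and 6 already connected.
1–4 (12): add — endpoints in different components.
1–3 (22): add — endpoints in different components.
Every non-tree edge has weight strictly greater than the heaviest edge on the tree path between its endpoints, so the MST is unique.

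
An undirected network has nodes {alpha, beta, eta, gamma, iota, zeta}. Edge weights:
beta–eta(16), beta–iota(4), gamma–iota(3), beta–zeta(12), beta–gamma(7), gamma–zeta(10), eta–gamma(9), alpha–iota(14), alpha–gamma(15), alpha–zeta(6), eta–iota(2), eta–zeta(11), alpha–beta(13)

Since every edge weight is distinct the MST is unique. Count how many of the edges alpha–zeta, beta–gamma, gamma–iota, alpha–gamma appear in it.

2

Sort edges by weight, then run Kruskal:
eta–iota (2): add — endpoints in different components.
gamma–iota (3): add — endpoints in different components.
beta–iota (4): add — endpoints in different components.
alpha–zeta (6): add — endpoints in different components.
beta–gamma (7): skip — beta and gamma already connected.
eta–gamma (9): skip — eta and gamma already connected.
gamma–zeta (10): add — endpoints in different components.
MST edge set: {eta–iota, gamma–iota, beta–iota, alpha–zeta, gamma–zeta}.
Of the listed edges, {alpha–zeta, gamma–iota} are in the MST → 2.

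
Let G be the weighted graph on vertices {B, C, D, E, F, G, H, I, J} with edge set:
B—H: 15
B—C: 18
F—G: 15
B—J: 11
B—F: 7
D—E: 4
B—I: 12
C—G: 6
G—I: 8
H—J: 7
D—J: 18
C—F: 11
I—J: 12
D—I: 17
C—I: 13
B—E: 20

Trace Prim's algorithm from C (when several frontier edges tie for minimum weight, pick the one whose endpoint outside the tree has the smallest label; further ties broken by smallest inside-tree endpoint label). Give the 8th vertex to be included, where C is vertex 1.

D

Prim, starting at C.
Step 1: cheapest edge leaving the tree is C—G (6); add G.
Step 2: cheapest edge leaving the tree is G—I (8); add I.
Step 3: cheapest edge leaving the tree is C—F (11); add F.
Step 4: cheapest edge leaving the tree is B—F (7); add B.
Step 5: cheapest edge leaving the tree is B—J (11); add J.
Step 6: cheapest edge leaving the tree is H—J (7); add H.
Step 7: cheapest edge leaving the tree is D—I (17); add D.
Step 8: cheapest edge leaving the tree is D—E (4); add E.
Vertex order: C, G, I, F, B, J, H, D, E. The 8th vertex is D.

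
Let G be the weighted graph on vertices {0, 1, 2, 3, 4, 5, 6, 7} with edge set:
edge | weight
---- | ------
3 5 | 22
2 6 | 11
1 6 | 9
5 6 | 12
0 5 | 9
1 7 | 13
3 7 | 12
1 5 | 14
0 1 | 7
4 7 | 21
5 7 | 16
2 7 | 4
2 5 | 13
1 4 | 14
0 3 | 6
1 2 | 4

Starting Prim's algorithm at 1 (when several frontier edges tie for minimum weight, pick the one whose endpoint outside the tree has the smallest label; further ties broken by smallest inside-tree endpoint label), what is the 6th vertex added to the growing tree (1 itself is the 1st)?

5

Grow the tree from 1 using Prim:
Step 1: cheapest edge leaving the tree is 1 2 (4); add 2.
Step 2: cheapest edge leaving the tree is 2 7 (4); add 7.
Step 3: cheapest edge leaving the tree is 0 1 (7); add 0.
Step 4: cheapest edge leaving the tree is 0 3 (6); add 3.
Step 5: cheapest edge leaving the tree is 0 5 (9); add 5.
Step 6: cheapest edge leaving the tree is 1 6 (9); add 6.
Step 7: cheapest edge leaving the tree is 1 4 (14); add 4.
Vertex order: 1, 2, 7, 0, 3, 5, 6, 4. The 6th vertex is 5.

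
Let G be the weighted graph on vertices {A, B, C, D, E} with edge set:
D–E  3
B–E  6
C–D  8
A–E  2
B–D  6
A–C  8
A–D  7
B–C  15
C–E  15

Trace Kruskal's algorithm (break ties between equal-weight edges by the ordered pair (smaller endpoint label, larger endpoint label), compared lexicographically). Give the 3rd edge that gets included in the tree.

B-D

Sort edges by weight, then run Kruskal:
A–E (2): add. Components now {A,E} {B} {C} {D}
D–E (3): add. Components now {A,D,E} {B} {C}
B–D (6): add. Components now {A,B,D,E} {C}
B–E (6): skip — B and E already connected.
A–D (7): skip — A and D already connected.
A–C (8): add. Components now {A,B,C,D,E}
The 3rd edge added is B–D.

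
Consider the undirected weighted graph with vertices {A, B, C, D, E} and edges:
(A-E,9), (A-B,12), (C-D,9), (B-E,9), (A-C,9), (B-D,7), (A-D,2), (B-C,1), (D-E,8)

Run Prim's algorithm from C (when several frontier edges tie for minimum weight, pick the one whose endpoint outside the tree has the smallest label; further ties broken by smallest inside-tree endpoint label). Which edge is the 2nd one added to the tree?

B-D

Prim, starting at C.
Step 1: frontier [B-C 1, A-C 9, C-D 9] → take B-C (1); add B.
Step 2: frontier [B-D 7, B-E 9, A-B 12, A-C 9, C-D 9] → take B-D (7); add D.
Step 3: frontier [B-E 9, A-B 12, A-C 9, A-D 2, D-E 8] → take A-D (2); add A.
Step 4: frontier [A-E 9, B-E 9, D-E 8] → take D-E (8); add E.
The 2nd edge added is B-D.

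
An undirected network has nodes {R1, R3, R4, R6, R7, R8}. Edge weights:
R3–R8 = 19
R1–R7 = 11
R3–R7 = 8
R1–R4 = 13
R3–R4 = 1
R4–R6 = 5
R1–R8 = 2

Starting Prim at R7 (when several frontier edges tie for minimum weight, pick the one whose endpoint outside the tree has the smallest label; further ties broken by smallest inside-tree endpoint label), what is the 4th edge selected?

Grow the tree from R7 using Prim:
Step 1: frontier [R3–R7 8, R1–R7 11] → take R3–R7 (8); add R3.
Step 2: frontier [R3–R4 1, R3–R8 19, R1–R7 11] → take R3–R4 (1); add R4.
Step 3: frontier [R3–R8 19, R4–R6 5, R1–R4 13, R1–R7 11] → take R4–R6 (5); add R6.
Step 4: frontier [R3–R8 19, R1–R4 13, R1–R7 11] → take R1–R7 (11); add R1.
Step 5: frontier [R1–R8 2, R3–R8 19] → take R1–R8 (2); add R8.
The 4th edge added is R1–R7.

R1-R7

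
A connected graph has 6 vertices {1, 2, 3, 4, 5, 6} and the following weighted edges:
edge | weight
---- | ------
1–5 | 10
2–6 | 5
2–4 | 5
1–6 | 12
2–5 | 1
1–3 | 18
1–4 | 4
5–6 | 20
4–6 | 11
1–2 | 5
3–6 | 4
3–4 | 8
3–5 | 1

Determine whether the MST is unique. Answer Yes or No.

No

Kruskal: consider edges lightest-first.
2–5 (1): add. Components now {1} {2,5} {3} {4} {6}
3–5 (1): add. Components now {1} {2,3,5} {4} {6}
1–4 (4): add. Components now {1,4} {2,3,5} {6}
3–6 (4): add. Components now {1,4} {2,3,5,6}
1–2 (5): add. Components now {1,2,3,4,5,6}
Non-tree edge 2–4 has weight 5, equal to the heaviest edge on its tree cycle — swapping gives another MST of the same weight. Not unique.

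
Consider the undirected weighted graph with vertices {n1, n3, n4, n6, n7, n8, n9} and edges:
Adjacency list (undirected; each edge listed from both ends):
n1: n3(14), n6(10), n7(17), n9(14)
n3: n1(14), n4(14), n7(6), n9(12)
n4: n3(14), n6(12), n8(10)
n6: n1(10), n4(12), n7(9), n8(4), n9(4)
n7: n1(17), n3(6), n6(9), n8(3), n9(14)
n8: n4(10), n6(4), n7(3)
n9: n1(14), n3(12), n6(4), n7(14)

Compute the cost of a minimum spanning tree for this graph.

Kruskal: consider edges lightest-first.
n7—n8 (3): add. Components now {n3} {n9} {n7,n8} {n1} {n6} {n4}
n6—n8 (4): add. Components now {n3} {n9} {n6,n7,n8} {n1} {n4}
n6—n9 (4): add. Components now {n3} {n6,n7,n8,n9} {n1} {n4}
n3—n7 (6): add. Components now {n3,n6,n7,n8,n9} {n1} {n4}
n6—n7 (9): skip — n7 and n6 already connected.
n1—n6 (10): add. Components now {n1,n3,n6,n7,n8,n9} {n4}
n4—n8 (10): add. Components now {n1,n3,n4,n6,n7,n8,n9}
MST edges: n7—n8, n6—n8, n6—n9, n3—n7, n1—n6, n4—n8; total weight 3+4+4+6+10+10 = 37.

37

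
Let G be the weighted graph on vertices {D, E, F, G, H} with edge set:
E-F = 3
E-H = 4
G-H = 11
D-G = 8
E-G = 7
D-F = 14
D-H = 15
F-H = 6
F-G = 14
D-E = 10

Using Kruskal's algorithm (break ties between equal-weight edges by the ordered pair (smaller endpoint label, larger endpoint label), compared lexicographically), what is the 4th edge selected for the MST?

Kruskal's algorithm — process edges by increasing weight (ties by edge label):
E-F (3): add — endpoints in different components.
E-H (4): add — endpoints in different components.
F-H (6): skip — F and H already connected.
E-G (7): add — endpoints in different components.
D-G (8): add — endpoints in different components.
The 4th edge added is D-G.

D-G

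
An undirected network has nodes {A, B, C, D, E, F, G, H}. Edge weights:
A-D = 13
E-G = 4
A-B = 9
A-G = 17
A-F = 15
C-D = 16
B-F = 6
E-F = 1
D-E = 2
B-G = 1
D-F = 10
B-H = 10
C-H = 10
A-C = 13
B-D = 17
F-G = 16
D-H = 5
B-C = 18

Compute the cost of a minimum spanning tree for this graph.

Kruskal's algorithm — process edges by increasing weight (ties by edge label):
B-G (1): add — endpoints in different components.
E-F (1): add — endpoints in different components.
D-E (2): add — endpoints in different components.
E-G (4): add — endpoints in different components.
D-H (5): add — endpoints in different components.
B-F (6): skip — B and F already connected.
A-B (9): add — endpoints in different components.
B-H (10): skip — B and H already connected.
C-H (10): add — endpoints in different components.
MST edges: B-G, E-F, D-E, E-G, D-H, A-B, C-H; total weight 1+1+2+4+5+9+10 = 32.

32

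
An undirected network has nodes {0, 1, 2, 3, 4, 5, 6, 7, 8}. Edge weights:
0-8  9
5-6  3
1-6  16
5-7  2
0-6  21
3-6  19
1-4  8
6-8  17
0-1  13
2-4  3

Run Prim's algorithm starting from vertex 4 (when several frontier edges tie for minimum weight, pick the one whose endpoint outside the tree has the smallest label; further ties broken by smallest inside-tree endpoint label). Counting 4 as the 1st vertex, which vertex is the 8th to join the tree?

7

Prim's algorithm from 4:
Step 1: cheapest edge leaving the tree is 2-4 (3); add 2.
Step 2: cheapest edge leaving the tree is 1-4 (8); add 1.
Step 3: cheapest edge leaving the tree is 0-1 (13); add 0.
Step 4: cheapest edge leaving the tree is 0-8 (9); add 8.
Step 5: cheapest edge leaving the tree is 1-6 (16); add 6.
Step 6: cheapest edge leaving the tree is 5-6 (3); add 5.
Step 7: cheapest edge leaving the tree is 5-7 (2); add 7.
Step 8: cheapest edge leaving the tree is 3-6 (19); add 3.
Vertex order: 4, 2, 1, 0, 8, 6, 5, 7, 3. The 8th vertex is 7.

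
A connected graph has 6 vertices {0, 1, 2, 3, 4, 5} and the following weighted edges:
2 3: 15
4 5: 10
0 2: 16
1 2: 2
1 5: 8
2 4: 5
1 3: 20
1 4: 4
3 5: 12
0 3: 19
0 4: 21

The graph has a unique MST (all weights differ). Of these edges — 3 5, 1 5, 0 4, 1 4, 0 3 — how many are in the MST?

Kruskal's algorithm — process edges by increasing weight (ties by edge label):
1 2 (2): add. Components now {0} {1,2} {3} {4} {5}
1 4 (4): add. Components now {0} {1,2,4} {3} {5}
2 4 (5): skip — 2 and 4 already connected.
1 5 (8): add. Components now {0} {1,2,4,5} {3}
4 5 (10): skip — 4 and 5 already connected.
3 5 (12): add. Components now {0} {1,2,3,4,5}
2 3 (15): skip — 2 and 3 already connected.
0 2 (16): add. Components now {0,1,2,3,4,5}
MST edge set: {1 2, 1 4, 1 5, 3 5, 0 2}.
Of the listed edges, {3 5, 1 5, 1 4} are in the MST → 3.

3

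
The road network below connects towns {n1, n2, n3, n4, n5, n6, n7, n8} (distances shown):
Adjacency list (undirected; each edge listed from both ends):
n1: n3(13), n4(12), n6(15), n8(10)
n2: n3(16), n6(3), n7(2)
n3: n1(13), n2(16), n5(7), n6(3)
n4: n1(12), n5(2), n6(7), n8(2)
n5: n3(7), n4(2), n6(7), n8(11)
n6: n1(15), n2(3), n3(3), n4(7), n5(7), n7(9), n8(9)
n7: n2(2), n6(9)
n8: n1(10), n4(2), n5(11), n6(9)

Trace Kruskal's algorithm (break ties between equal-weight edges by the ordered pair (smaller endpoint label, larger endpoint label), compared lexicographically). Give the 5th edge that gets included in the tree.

Kruskal's algorithm — process edges by increasing weight (ties by edge label):
n2—n7 (2): add — endpoints in different components.
n4—n5 (2): add — endpoints in different components.
n4—n8 (2): add — endpoints in different components.
n2—n6 (3): add — endpoints in different components.
n3—n6 (3): add — endpoints in different components.
n3—n5 (7): add — endpoints in different components.
n4—n6 (7): skip — n6 and n4 already connected.
n5—n6 (7): skip — n6 and n5 already connected.
n6—n7 (9): skip — n6 and n7 already connected.
n6—n8 (9): skip — n6 and n8 already connected.
n1—n8 (10): add — endpoints in different components.
The 5th edge added is n3—n6.

n3-n6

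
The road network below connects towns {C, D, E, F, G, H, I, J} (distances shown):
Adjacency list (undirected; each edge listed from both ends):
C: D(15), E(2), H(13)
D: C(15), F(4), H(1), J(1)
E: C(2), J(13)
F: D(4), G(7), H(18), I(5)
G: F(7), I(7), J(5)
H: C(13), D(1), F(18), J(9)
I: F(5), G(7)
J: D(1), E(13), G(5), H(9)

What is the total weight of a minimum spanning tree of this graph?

Prim's algorithm from C:
Step 1: cheapest edge leaving the tree is C—E (2); add E.
Step 2: cheapest edge leaving the tree is C—H (13); add H.
Step 3: cheapest edge leaving the tree is D—H (1); add D.
Step 4: cheapest edge leaving the tree is D—J (1); add J.
Step 5: cheapest edge leaving the tree is D—F (4); add F.
Step 6: cheapest edge leaving the tree is G—J (5); add G.
Step 7: cheapest edge leaving the tree is F—I (5); add I.
MST edges: C—E, C—H, D—H, D—J, D—F, G—J, F—I; total weight 2+13+1+1+4+5+5 = 31.

31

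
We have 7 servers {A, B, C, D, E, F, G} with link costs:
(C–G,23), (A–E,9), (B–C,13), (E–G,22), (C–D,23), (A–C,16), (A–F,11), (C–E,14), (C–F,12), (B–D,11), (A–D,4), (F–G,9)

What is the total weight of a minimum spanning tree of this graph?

56

Kruskal: consider edges lightest-first.
A–D (4): add. Components now {A,D} {B} {C} {E} {F} {G}
A–E (9): add. Components now {A,D,E} {B} {C} {F} {G}
F–G (9): add. Components now {A,D,E} {B} {C} {F,G}
A–F (11): add. Components now {A,D,E,F,G} {B} {C}
B–D (11): add. Components now {A,B,D,E,F,G} {C}
C–F (12): add. Components now {A,B,C,D,E,F,G}
MST edges: A–D, A–E, F–G, A–F, B–D, C–F; total weight 4+9+9+11+11+12 = 56.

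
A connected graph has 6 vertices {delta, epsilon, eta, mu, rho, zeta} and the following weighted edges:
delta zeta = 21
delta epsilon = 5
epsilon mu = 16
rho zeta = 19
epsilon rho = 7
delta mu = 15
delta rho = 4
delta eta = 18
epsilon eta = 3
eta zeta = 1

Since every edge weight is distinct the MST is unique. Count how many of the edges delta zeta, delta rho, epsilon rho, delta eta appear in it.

1

Kruskal's algorithm — process edges by increasing weight (ties by edge label):
eta zeta (1): add — endpoints in different components.
epsilon eta (3): add — endpoints in different components.
delta rho (4): add — endpoints in different components.
delta epsilon (5): add — endpoints in different components.
epsilon rho (7): skip — epsilon and rho already connected.
delta mu (15): add — endpoints in different components.
MST edge set: {eta zeta, epsilon eta, delta rho, delta epsilon, delta mu}.
Of the listed edges, {delta rho} are in the MST → 1.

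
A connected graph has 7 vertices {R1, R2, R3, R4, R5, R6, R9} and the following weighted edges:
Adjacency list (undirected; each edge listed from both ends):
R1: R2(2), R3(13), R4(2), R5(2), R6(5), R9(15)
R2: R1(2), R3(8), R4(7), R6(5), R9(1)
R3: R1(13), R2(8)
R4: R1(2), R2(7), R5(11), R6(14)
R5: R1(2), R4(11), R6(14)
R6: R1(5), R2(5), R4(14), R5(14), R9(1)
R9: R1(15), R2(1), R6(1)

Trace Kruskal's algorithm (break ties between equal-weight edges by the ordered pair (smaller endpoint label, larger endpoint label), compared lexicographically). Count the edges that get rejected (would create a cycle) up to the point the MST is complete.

Sort edges by weight, then run Kruskal:
R2-R9 (1): add — endpoints in different components.
R6-R9 (1): add — endpoints in different components.
R1-R2 (2): add — endpoints in different components.
R1-R4 (2): add — endpoints in different components.
R1-R5 (2): add — endpoints in different components.
R1-R6 (5): skip — R1 and R6 already connected.
R2-R6 (5): skip — R2 and R6 already connected.
R2-R4 (7): skip — R2 and R4 already connected.
R2-R3 (8): add — endpoints in different components.
Edges rejected before the tree was complete: 3.

3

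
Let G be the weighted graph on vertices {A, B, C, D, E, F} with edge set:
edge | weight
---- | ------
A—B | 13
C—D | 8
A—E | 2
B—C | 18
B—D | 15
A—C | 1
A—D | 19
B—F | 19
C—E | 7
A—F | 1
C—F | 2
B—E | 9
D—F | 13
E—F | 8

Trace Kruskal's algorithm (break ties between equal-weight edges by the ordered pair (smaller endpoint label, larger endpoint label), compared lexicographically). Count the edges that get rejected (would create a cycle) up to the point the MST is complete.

3

Kruskal's algorithm — process edges by increasing weight (ties by edge label):
A—C (1): add. Components now {A,C} {B} {D} {E} {F}
A—F (1): add. Components now {A,C,F} {B} {D} {E}
A—E (2): add. Components now {A,C,E,F} {B} {D}
C—F (2): skip — C and F already connected.
C—E (7): skip — C and E already connected.
C—D (8): add. Components now {A,C,D,E,F} {B}
E—F (8): skip — E and F already connected.
B—E (9): add. Components now {A,B,C,D,E,F}
Edges rejected before the tree was complete: 3.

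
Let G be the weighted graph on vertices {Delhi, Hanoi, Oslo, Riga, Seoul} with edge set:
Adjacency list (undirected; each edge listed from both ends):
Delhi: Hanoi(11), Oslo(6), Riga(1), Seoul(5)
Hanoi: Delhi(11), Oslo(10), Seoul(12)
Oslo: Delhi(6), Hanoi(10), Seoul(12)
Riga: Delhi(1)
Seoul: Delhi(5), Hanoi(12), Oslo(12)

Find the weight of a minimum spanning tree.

22

Sort edges by weight, then run Kruskal:
Delhi Riga (1): add — endpoints in different components.
Delhi Seoul (5): add — endpoints in different components.
Delhi Oslo (6): add — endpoints in different components.
Hanoi Oslo (10): add — endpoints in different components.
MST edges: Delhi Riga, Delhi Seoul, Delhi Oslo, Hanoi Oslo; total weight 1+5+6+10 = 22.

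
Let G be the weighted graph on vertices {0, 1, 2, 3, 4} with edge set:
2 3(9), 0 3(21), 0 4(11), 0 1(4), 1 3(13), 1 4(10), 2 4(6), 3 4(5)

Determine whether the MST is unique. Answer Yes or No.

Kruskal's algorithm — process edges by increasing weight (ties by edge label):
0 1 (4): add — endpoints in different components.
3 4 (5): add — endpoints in different components.
2 4 (6): add — endpoints in different components.
2 3 (9): skip — 2 and 3 already connected.
1 4 (10): add — endpoints in different components.
Every non-tree edge has weight strictly greater than the heaviest edge on the tree path between its endpoints, so the MST is unique.

Yes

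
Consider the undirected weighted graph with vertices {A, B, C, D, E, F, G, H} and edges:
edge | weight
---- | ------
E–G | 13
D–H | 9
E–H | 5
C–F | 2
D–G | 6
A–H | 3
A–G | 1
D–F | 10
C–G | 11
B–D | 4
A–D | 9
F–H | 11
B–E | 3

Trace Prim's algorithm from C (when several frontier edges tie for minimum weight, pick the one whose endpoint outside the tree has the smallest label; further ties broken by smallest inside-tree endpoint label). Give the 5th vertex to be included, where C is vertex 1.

Prim, starting at C.
Step 1: cheapest edge leaving the tree is C–F (2); add F.
Step 2: cheapest edge leaving the tree is D–F (10); add D.
Step 3: cheapest edge leaving the tree is B–D (4); add B.
Step 4: cheapest edge leaving the tree is B–E (3); add E.
Step 5: cheapest edge leaving the tree is E–H (5); add H.
Step 6: cheapest edge leaving the tree is A–H (3); add A.
Step 7: cheapest edge leaving the tree is A–G (1); add G.
Vertex order: C, F, D, B, E, H, A, G. The 5th vertex is E.

E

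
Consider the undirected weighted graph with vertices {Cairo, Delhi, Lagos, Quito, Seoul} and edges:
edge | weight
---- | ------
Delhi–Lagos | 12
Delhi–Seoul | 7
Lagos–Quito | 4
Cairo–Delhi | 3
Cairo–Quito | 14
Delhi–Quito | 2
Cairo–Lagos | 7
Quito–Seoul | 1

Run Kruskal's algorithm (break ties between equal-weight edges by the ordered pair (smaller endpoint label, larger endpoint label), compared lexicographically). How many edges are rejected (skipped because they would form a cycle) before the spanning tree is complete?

Kruskal's algorithm — process edges by increasing weight (ties by edge label):
Quito–Seoul (1): add — endpoints in different components.
Delhi–Quito (2): add — endpoints in different components.
Cairo–Delhi (3): add — endpoints in different components.
Lagos–Quito (4): add — endpoints in different components.
Edges rejected before the tree was complete: 0.

0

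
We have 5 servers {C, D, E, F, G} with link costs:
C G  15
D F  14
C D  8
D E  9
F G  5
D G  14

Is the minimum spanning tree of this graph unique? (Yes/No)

No

Kruskal: consider edges lightest-first.
F G (5): add. Components now {C} {D} {E} {F,G}
C D (8): add. Components now {C,D} {E} {F,G}
D E (9): add. Components now {C,D,E} {F,G}
D F (14): add. Components now {C,D,E,F,G}
Non-tree edge D G has weight 14, equal to the heaviest edge on its tree cycle — swapping gives another MST of the same weight. Not unique.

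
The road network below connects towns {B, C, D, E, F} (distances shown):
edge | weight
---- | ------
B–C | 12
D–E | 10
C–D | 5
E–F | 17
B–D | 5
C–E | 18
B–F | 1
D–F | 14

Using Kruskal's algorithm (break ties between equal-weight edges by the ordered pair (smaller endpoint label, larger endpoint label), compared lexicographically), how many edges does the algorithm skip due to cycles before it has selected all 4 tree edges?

0

Kruskal's algorithm — process edges by increasing weight (ties by edge label):
B–F (1): add — endpoints in different components.
B–D (5): add — endpoints in different components.
C–D (5): add — endpoints in different components.
D–E (10): add — endpoints in different components.
Edges rejected before the tree was complete: 0.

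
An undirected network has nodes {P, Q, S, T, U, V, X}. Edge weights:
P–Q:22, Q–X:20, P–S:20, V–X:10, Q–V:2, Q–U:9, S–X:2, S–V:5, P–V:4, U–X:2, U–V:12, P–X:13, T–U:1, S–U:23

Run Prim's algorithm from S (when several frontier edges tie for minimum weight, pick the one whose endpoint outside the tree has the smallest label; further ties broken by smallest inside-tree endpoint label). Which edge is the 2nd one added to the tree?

Prim, starting at S.
Step 1: cheapest edge leaving the tree is S–X (2); add X.
Step 2: cheapest edge leaving the tree is U–X (2); add U.
Step 3: cheapest edge leaving the tree is T–U (1); add T.
Step 4: cheapest edge leaving the tree is S–V (5); add V.
Step 5: cheapest edge leaving the tree is Q–V (2); add Q.
Step 6: cheapest edge leaving the tree is P–V (4); add P.
The 2nd edge added is U–X.

U-X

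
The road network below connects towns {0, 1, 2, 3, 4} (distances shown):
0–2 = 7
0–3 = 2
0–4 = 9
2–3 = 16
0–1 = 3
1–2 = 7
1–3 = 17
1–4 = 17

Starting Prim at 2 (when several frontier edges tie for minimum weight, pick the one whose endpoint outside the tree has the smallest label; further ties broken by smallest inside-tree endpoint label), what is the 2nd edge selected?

0-3

Grow the tree from 2 using Prim:
Step 1: frontier [0–2 7, 1–2 7, 2–3 16] → take 0–2 (7); add 0.
Step 2: frontier [0–3 2, 0–1 3, 0–4 9, 1–2 7, 2–3 16] → take 0–3 (2); add 3.
Step 3: frontier [0–1 3, 0–4 9, 1–2 7, 1–3 17] → take 0–1 (3); add 1.
Step 4: frontier [0–4 9, 1–4 17] → take 0–4 (9); add 4.
The 2nd edge added is 0–3.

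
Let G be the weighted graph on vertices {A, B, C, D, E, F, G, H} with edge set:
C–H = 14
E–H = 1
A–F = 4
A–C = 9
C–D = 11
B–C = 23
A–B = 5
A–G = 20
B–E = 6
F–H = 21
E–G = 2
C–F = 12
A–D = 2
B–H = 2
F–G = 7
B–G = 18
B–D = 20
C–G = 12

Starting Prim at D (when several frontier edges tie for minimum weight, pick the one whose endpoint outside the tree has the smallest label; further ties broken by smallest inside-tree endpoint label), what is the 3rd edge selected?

A-B

Prim's algorithm from D:
Step 1: cheapest edge leaving the tree is A–D (2); add A.
Step 2: cheapest edge leaving the tree is A–F (4); add F.
Step 3: cheapest edge leaving the tree is A–B (5); add B.
Step 4: cheapest edge leaving the tree is B–H (2); add H.
Step 5: cheapest edge leaving the tree is E–H (1); add E.
Step 6: cheapest edge leaving the tree is E–G (2); add G.
Step 7: cheapest edge leaving the tree is A–C (9); add C.
The 3rd edge added is A–B.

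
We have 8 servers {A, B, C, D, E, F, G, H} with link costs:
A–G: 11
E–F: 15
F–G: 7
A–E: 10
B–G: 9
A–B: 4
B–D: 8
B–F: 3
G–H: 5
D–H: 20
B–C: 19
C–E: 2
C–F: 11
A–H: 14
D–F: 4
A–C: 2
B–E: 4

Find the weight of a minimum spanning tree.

27

Prim, starting at B.
Step 1: cheapest edge leaving the tree is B–F (3); add F.
Step 2: cheapest edge leaving the tree is A–B (4); add A.
Step 3: cheapest edge leaving the tree is A–C (2); add C.
Step 4: cheapest edge leaving the tree is C–E (2); add E.
Step 5: cheapest edge leaving the tree is D–F (4); add D.
Step 6: cheapest edge leaving the tree is F–G (7); add G.
Step 7: cheapest edge leaving the tree is G–H (5); add H.
MST edges: B–F, A–B, A–C, C–E, D–F, F–G, G–H; total weight 3+4+2+2+4+7+5 = 27.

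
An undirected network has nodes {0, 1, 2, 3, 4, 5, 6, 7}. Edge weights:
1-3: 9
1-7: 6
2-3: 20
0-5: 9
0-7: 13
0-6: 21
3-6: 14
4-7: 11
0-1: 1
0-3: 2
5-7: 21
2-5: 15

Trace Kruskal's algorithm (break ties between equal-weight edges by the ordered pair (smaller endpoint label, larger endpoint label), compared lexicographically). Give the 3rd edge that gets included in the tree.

1-7

Kruskal: consider edges lightest-first.
0-1 (1): add — endpoints in different components.
0-3 (2): add — endpoints in different components.
1-7 (6): add — endpoints in different components.
0-5 (9): add — endpoints in different components.
1-3 (9): skip — 1 and 3 already connected.
4-7 (11): add — endpoints in different components.
0-7 (13): skip — 0 and 7 already connected.
3-6 (14): add — endpoints in different components.
2-5 (15): add — endpoints in different components.
The 3rd edge added is 1-7.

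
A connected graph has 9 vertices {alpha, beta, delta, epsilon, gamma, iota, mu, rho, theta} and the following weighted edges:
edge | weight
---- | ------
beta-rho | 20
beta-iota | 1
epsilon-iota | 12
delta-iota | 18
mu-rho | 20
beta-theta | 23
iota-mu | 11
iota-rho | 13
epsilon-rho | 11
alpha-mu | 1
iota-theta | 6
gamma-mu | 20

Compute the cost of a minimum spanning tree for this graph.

80

Sort edges by weight, then run Kruskal:
alpha-mu (1): add — endpoints in different components.
beta-iota (1): add — endpoints in different components.
iota-theta (6): add — endpoints in different components.
epsilon-rho (11): add — endpoints in different components.
iota-mu (11): add — endpoints in different components.
epsilon-iota (12): add — endpoints in different components.
iota-rho (13): skip — rho and iota already connected.
delta-iota (18): add — endpoints in different components.
beta-rho (20): skip — rho and beta already connected.
gamma-mu (20): add — endpoints in different components.
MST edges: alpha-mu, beta-iota, iota-theta, epsilon-rho, iota-mu, epsilon-iota, delta-iota, gamma-mu; total weight 1+1+6+11+11+12+18+20 = 80.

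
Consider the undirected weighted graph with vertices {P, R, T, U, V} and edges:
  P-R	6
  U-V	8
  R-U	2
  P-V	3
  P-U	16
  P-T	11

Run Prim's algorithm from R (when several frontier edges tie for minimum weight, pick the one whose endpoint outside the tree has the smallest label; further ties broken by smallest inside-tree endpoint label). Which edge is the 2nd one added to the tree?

Prim's algorithm from R:
Step 1: frontier [R-U 2, P-R 6] → take R-U (2); add U.
Step 2: frontier [P-R 6, U-V 8, P-U 16] → take P-R (6); add P.
Step 3: frontier [P-V 3, P-T 11, U-V 8] → take P-V (3); add V.
Step 4: frontier [P-T 11] → take P-T (11); add T.
The 2nd edge added is P-R.

P-R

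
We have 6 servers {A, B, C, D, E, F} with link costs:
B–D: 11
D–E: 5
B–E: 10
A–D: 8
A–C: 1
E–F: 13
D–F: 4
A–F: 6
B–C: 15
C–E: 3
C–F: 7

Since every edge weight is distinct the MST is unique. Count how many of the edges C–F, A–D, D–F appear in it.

1

Sort edges by weight, then run Kruskal:
A–C (1): add. Components now {A,C} {B} {D} {E} {F}
C–E (3): add. Components now {A,C,E} {B} {D} {F}
D–F (4): add. Components now {A,C,E} {B} {D,F}
D–E (5): add. Components now {A,C,D,E,F} {B}
A–F (6): skip — A and F already connected.
C–F (7): skip — C and F already connected.
A–D (8): skip — A and D already connected.
B–E (10): add. Components now {A,B,C,D,E,F}
MST edge set: {A–C, C–E, D–F, D–E, B–E}.
Of the listed edges, {D–F} are in the MST → 1.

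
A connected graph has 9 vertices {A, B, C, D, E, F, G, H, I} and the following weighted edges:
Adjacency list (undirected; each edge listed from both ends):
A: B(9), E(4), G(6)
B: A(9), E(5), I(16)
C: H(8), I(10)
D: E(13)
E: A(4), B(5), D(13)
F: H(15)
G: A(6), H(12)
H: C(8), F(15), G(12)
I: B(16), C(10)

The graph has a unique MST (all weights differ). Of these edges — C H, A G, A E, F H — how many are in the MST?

4

Kruskal's algorithm — process edges by increasing weight (ties by edge label):
A E (4): add — endpoints in different components.
B E (5): add — endpoints in different components.
A G (6): add — endpoints in different components.
C H (8): add — endpoints in different components.
A B (9): skip — A and B already connected.
C I (10): add — endpoints in different components.
G H (12): add — endpoints in different components.
D E (13): add — endpoints in different components.
F H (15): add — endpoints in different components.
MST edge set: {A E, B E, A G, C H, C I, G H, D E, F H}.
Of the listed edges, {C H, A G, A E, F H} are in the MST → 4.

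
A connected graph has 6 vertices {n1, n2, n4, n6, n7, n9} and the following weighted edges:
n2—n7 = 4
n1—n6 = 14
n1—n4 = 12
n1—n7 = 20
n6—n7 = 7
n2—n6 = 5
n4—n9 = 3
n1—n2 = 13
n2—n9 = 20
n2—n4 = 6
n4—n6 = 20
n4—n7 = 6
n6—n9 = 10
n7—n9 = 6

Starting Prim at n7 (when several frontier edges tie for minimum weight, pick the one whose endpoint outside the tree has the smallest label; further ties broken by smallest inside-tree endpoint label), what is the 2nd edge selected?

n2-n6

Prim's algorithm from n7:
Step 1: frontier [n2—n7 4, n4—n7 6, n7—n9 6, n6—n7 7, n1—n7 20] → take n2—n7 (4); add n2.
Step 2: frontier [n2—n6 5, n2—n4 6, n1—n2 13, n2—n9 20, n4—n7 6, n7—n9 6, n6—n7 7, n1—n7 20] → take n2—n6 (5); add n6.
Step 3: frontier [n2—n4 6, n1—n2 13, n2—n9 20, n6—n9 10, n1—n6 14, n4—n6 20, n4—n7 6, n7—n9 6, n1—n7 20] → take n2—n4 (6); add n4.
Step 4: frontier [n1—n2 13, n2—n9 20, n4—n9 3, n1—n4 12, n6—n9 10, n1—n6 14, n7—n9 6, n1—n7 20] → take n4—n9 (3); add n9.
Step 5: frontier [n1—n2 13, n1—n4 12, n1—n6 14, n1—n7 20] → take n1—n4 (12); add n1.
The 2nd edge added is n2—n6.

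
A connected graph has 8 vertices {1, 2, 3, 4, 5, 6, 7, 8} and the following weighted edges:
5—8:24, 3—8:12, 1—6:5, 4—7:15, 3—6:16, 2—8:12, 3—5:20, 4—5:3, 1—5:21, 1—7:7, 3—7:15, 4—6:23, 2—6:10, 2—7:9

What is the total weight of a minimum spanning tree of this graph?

Kruskal: consider edges lightest-first.
4—5 (3): add — endpoints in different components.
1—6 (5): add — endpoints in different components.
1—7 (7): add — endpoints in different components.
2—7 (9): add — endpoints in different components.
2—6 (10): skip — 2 and 6 already connected.
2—8 (12): add — endpoints in different components.
3—8 (12): add — endpoints in different components.
3—7 (15): skip — 3 and 7 already connected.
4—7 (15): add — endpoints in different components.
MST edges: 4—5, 1—6, 1—7, 2—7, 2—8, 3—8, 4—7; total weight 3+5+7+9+12+12+15 = 63.

63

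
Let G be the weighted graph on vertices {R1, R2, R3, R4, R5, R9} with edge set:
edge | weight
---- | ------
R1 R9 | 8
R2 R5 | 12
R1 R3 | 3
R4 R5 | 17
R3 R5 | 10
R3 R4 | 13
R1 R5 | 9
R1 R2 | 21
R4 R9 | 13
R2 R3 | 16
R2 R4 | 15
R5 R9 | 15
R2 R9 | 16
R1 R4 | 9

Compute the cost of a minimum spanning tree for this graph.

Kruskal: consider edges lightest-first.
R1 R3 (3): add — endpoints in different components.
R1 R9 (8): add — endpoints in different components.
R1 R4 (9): add — endpoints in different components.
R1 R5 (9): add — endpoints in different components.
R3 R5 (10): skip — R3 and R5 already connected.
R2 R5 (12): add — endpoints in different components.
MST edges: R1 R3, R1 R9, R1 R4, R1 R5, R2 R5; total weight 3+8+9+9+12 = 41.

41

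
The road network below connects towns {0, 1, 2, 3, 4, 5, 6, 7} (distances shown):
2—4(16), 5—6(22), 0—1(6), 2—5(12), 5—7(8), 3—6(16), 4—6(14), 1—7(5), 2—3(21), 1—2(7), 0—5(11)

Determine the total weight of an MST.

Grow the tree from 5 using Prim:
Step 1: frontier [5—7 8, 0—5 11, 2—5 12, 5—6 22] → take 5—7 (8); add 7.
Step 2: frontier [0—5 11, 2—5 12, 5—6 22, 1—7 5] → take 1—7 (5); add 1.
Step 3: frontier [0—1 6, 1—2 7, 0—5 11, 2—5 12, 5—6 22] → take 0—1 (6); add 0.
Step 4: frontier [1—2 7, 2—5 12, 5—6 22] → take 1—2 (7); add 2.
Step 5: frontier [2—4 16, 2—3 21, 5—6 22] → take 2—4 (16); add 4.
Step 6: frontier [2—3 21, 4—6 14, 5—6 22] → take 4—6 (14); add 6.
Step 7: frontier [2—3 21, 3—6 16] → take 3—6 (16); add 3.
MST edges: 5—7, 1—7, 0—1, 1—2, 2—4, 4—6, 3—6; total weight 8+5+6+7+16+14+16 = 72.

72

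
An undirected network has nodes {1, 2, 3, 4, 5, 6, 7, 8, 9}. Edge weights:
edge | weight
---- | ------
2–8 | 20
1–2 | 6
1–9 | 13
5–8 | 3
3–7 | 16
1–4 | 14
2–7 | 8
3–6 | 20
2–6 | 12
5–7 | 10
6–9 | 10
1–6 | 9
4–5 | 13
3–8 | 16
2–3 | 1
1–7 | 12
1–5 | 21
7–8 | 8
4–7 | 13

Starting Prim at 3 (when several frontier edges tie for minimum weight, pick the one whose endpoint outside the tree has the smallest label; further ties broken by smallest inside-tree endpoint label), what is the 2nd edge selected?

1-2

Prim, starting at 3.
Step 1: cheapest edge leaving the tree is 2–3 (1); add 2.
Step 2: cheapest edge leaving the tree is 1–2 (6); add 1.
Step 3: cheapest edge leaving the tree is 2–7 (8); add 7.
Step 4: cheapest edge leaving the tree is 7–8 (8); add 8.
Step 5: cheapest edge leaving the tree is 5–8 (3); add 5.
Step 6: cheapest edge leaving the tree is 1–6 (9); add 6.
Step 7: cheapest edge leaving the tree is 6–9 (10); add 9.
Step 8: cheapest edge leaving the tree is 4–5 (13); add 4.
The 2nd edge added is 1–2.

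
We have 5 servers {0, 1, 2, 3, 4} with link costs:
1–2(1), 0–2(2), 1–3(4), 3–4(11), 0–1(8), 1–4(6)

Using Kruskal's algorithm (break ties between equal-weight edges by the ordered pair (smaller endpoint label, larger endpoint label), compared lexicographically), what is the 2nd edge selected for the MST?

0-2

Kruskal: consider edges lightest-first.
1–2 (1): add. Components now {0} {1,2} {3} {4}
0–2 (2): add. Components now {0,1,2} {3} {4}
1–3 (4): add. Components now {0,1,2,3} {4}
1–4 (6): add. Components now {0,1,2,3,4}
The 2nd edge added is 0–2.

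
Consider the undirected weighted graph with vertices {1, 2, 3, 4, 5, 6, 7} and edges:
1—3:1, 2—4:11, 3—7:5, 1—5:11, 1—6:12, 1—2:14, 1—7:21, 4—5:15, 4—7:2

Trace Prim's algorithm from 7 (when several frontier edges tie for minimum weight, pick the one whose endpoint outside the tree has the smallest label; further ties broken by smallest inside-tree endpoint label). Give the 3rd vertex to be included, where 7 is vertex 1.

3

Prim's algorithm from 7:
Step 1: frontier [4—7 2, 3—7 5, 1—7 21] → take 4—7 (2); add 4.
Step 2: frontier [2—4 11, 4—5 15, 3—7 5, 1—7 21] → take 3—7 (5); add 3.
Step 3: frontier [1—3 1, 2—4 11, 4—5 15, 1—7 21] → take 1—3 (1); add 1.
Step 4: frontier [1—5 11, 1—6 12, 1—2 14, 2—4 11, 4—5 15] → take 2—4 (11); add 2.
Step 5: frontier [1—5 11, 1—6 12, 4—5 15] → take 1—5 (11); add 5.
Step 6: frontier [1—6 12] → take 1—6 (12); add 6.
Vertex order: 7, 4, 3, 1, 2, 5, 6. The 3rd vertex is 3.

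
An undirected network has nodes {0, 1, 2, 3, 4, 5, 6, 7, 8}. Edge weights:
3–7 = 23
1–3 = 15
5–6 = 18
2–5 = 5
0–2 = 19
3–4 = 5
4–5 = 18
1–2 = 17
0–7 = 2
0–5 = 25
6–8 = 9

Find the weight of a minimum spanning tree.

Sort edges by weight, then run Kruskal:
0–7 (2): add — endpoints in different components.
2–5 (5): add — endpoints in different components.
3–4 (5): add — endpoints in different components.
6–8 (9): add — endpoints in different components.
1–3 (15): add — endpoints in different components.
1–2 (17): add — endpoints in different components.
4–5 (18): skip — 4 and 5 already connected.
5–6 (18): add — endpoints in different components.
0–2 (19): add — endpoints in different components.
MST edges: 0–7, 2–5, 3–4, 6–8, 1–3, 1–2, 5–6, 0–2; total weight 2+5+5+9+15+17+18+19 = 90.

90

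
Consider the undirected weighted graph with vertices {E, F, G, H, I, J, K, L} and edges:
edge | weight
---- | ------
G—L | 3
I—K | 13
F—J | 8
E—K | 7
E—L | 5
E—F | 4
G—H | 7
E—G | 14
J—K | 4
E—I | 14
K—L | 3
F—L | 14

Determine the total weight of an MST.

Kruskal's algorithm — process edges by increasing weight (ties by edge label):
G—L (3): add — endpoints in different components.
K—L (3): add — endpoints in different components.
E—F (4): add — endpoints in different components.
J—K (4): add — endpoints in different components.
E—L (5): add — endpoints in different components.
E—K (7): skip — E and K already connected.
G—H (7): add — endpoints in different components.
F—J (8): skip — F and J already connected.
I—K (13): add — endpoints in different components.
MST edges: G—L, K—L, E—F, J—K, E—L, G—H, I—K; total weight 3+3+4+4+5+7+13 = 39.

39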